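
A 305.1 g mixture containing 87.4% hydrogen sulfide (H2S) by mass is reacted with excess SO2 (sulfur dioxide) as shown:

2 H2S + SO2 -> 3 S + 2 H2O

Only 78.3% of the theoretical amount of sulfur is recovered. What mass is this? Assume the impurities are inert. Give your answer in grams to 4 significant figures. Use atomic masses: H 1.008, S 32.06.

294.7 g

Pure H2S available = 305.1 g × 0.874 = 266.66 g.
M(H2S) = 2(1.008) + 32.06 = 34.076 g/mol.
M(S) = 32.06 g/mol.
n(H2S) = 266.66 g / 34.076 g/mol = 7.8254 mol.
From the equation the H2S:S mole ratio is 2:3, so n(S) = 7.8254 × 3/2 = 11.738 mol.
Mass of S = 11.738 mol × 32.06 g/mol = 376.32 g.
Actual mass collected = 376.32 g × 0.783 = 294.66 g.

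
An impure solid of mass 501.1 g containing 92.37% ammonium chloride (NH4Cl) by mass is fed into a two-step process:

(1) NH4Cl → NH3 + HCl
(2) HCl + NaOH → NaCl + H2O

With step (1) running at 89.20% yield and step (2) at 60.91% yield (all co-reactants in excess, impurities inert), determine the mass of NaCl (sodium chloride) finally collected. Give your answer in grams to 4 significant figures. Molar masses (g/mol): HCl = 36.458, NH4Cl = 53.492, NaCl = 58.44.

Pure NH4Cl = 501.1 × 0.9237 = 462.87 g.
n(NH4Cl) = 462.87 / 53.492 = 8.6530 mol.
Step 1 (NH4Cl:HCl = 1:1): theoretical n(HCl) = 8.6530 mol; at 89.20% yield, n(HCl) = 7.7185 mol.
Step 2 (HCl:NaCl = 1:1): theoretical n(NaCl) = 7.7185 mol, so theoretical mass = 7.7185 × 58.44 = 451.07 g.
At 60.91% yield, actual mass of NaCl = 451.07 × 0.6091 = 274.75 g.

274.7 g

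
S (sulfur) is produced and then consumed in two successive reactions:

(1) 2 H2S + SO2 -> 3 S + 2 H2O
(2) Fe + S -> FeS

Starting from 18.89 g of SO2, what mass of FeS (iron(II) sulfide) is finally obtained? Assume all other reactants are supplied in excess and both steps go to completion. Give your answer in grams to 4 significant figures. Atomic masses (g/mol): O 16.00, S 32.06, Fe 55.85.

M(SO2) = 32.06 + 2(16.00) = 64.06 g/mol.
M(FeS) = 55.85 + 32.06 = 87.91 g/mol.
n(SO2) = 18.890 / 64.06 = 0.29488 mol.
Step 1 gives a 1:3 ratio of SO2 to S, so n(S) = 0.88464 mol.
In step 2 the S:FeS ratio is 1:1, so n(FeS) = 0.88464 mol.
Mass of FeS = 0.88464 × 87.91 = 77.769 g.

77.77 g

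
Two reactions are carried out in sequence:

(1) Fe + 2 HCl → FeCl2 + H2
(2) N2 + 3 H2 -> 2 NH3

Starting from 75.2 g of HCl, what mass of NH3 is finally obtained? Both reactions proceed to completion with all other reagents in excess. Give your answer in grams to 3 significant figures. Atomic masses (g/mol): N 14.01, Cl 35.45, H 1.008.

11.7 g

M(HCl) = 1.008 + 35.45 = 36.458 g/mol.
M(NH3) = 14.01 + 3(1.008) = 17.034 g/mol.
n(HCl) = 75.20 / 36.458 = 2.063 mol.
Step 1 gives a 2:1 ratio of HCl to H2, so n(H2) = 1.031 mol.
In step 2 the H2:NH3 ratio is 3:2, so n(NH3) = 0.6875 mol.
Mass of NH3 = 0.6875 × 17.034 = 11.71 g.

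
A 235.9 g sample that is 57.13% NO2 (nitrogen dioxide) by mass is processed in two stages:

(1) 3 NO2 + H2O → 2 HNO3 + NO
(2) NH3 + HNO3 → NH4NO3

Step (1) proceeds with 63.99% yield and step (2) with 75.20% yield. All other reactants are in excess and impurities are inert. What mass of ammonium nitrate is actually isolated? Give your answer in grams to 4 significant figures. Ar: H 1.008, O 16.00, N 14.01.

75.22 g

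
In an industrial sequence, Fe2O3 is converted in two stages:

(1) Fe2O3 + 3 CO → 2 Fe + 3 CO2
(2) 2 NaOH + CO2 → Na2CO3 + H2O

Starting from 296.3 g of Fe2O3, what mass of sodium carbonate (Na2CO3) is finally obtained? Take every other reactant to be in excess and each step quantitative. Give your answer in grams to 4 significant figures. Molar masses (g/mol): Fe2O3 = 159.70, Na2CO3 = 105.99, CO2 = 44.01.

n(Fe2O3) = 296.30 / 159.70 = 1.8554 mol.
Step 1 gives a 1:3 ratio of Fe2O3 to CO2, so n(CO2) = 5.5661 mol.
In step 2 the CO2:Na2CO3 ratio is 1:1, so n(Na2CO3) = 5.5661 mol.
Mass of Na2CO3 = 5.5661 × 105.99 = 589.95 g.

589.9 g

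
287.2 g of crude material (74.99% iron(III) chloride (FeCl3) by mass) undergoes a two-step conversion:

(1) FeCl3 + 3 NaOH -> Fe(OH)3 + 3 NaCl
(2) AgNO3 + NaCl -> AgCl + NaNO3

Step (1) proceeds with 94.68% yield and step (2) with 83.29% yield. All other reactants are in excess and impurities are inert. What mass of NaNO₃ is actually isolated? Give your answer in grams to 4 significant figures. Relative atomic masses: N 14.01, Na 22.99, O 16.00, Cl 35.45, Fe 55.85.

267.0 g

Pure FeCl3 = 287.2 × 0.7499 = 215.37 g.
M(FeCl3) = 55.85 + 3(35.45) = 162.20 g/mol.
M(NaNO3) = 22.99 + 14.01 + 3(16.00) = 85.00 g/mol.
n(FeCl3) = 215.37 / 162.20 = 1.3278 mol.
Step 1 (FeCl3:NaCl = 1:3): theoretical n(NaCl) = 3.9834 mol; at 94.68% yield, n(NaCl) = 3.7715 mol.
Step 2 (NaCl:NaNO3 = 1:1): theoretical n(NaNO3) = 3.7715 mol, so theoretical mass = 3.7715 × 85.00 = 320.58 g.
At 83.29% yield, actual mass of NaNO3 = 320.58 × 0.8329 = 267.01 g.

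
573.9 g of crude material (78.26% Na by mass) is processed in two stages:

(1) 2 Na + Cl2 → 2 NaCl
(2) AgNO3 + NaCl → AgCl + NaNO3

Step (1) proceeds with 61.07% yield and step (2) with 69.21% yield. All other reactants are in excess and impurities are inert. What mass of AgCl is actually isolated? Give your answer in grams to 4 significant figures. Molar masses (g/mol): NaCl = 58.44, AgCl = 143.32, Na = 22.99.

1183 g

Pure Na = 573.9 × 0.7826 = 449.13 g.
n(Na) = 449.13 / 22.99 = 19.536 mol.
Step 1 (Na:NaCl = 2:2): theoretical n(NaCl) = 19.536 mol; at 61.07% yield, n(NaCl) = 11.931 mol.
Step 2 (NaCl:AgCl = 1:1): theoretical n(AgCl) = 11.931 mol, so theoretical mass = 11.931 × 143.32 = 1709.9 g.
At 69.21% yield, actual mass of AgCl = 1709.9 × 0.6921 = 1183.4 g.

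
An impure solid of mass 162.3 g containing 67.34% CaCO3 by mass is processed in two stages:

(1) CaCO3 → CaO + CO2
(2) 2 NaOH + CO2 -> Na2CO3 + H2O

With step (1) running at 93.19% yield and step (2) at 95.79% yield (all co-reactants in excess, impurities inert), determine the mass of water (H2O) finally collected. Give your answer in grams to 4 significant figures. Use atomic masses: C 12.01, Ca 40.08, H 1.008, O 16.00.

17.56 g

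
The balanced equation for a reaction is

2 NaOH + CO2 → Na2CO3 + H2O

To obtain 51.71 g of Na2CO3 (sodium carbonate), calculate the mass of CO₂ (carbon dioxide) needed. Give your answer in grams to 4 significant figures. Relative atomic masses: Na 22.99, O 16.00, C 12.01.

21.47 g

M(Na2CO3) = 2(22.99) + 12.01 + 3(16.00) = 105.99 g/mol.
M(CO2) = 12.01 + 2(16.00) = 44.01 g/mol.
n(Na2CO3) = 51.710 g / 105.99 g/mol = 0.48788 mol.
From the equation the Na2CO3:CO2 mole ratio is 1:1, so n(CO2) = 0.48788 × 1/1 = 0.48788 mol.
Mass of CO2 = 0.48788 mol × 44.01 g/mol = 21.471 g.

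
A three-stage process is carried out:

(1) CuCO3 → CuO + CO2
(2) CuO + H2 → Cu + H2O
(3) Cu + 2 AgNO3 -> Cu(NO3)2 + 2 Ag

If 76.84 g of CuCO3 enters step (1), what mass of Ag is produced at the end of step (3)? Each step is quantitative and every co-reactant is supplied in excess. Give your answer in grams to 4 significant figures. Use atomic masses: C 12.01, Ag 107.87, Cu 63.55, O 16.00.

M(CuCO3) = 63.55 + 12.01 + 3(16.00) = 123.56 g/mol.
M(Ag) = 107.87 g/mol.
n(CuCO3) = 76.84 / 123.56 = 0.62188 mol.
Reaction (1): CuCO3→CuO ratio 1:1 ⇒ n(CuO) = 0.62188 mol.
Reaction (2): CuO→Cu ratio 1:1 ⇒ n(Cu) = 0.62188 mol.
Reaction (3): Cu→Ag ratio 1:2 ⇒ n(Ag) = 1.2438 mol.
Mass of Ag = 1.2438 × 107.87 = 134.17 g.

134.2 g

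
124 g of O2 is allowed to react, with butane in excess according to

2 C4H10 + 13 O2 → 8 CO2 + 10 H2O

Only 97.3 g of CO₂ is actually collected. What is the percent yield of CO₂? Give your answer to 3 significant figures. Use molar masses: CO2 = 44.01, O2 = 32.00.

n(O2) = 124.0 g / 32.00 g/mol = 3.875 mol.
From the equation the O2:CO2 mole ratio is 13:8, so n(CO2) = 3.875 × 8/13 = 2.385 mol.
Mass of CO2 = 2.385 mol × 44.01 g/mol = 104.9 g.
This is the theoretical yield. Percent yield = 97.3 g / 104.9 g × 100% = 92.71%.

92.7 %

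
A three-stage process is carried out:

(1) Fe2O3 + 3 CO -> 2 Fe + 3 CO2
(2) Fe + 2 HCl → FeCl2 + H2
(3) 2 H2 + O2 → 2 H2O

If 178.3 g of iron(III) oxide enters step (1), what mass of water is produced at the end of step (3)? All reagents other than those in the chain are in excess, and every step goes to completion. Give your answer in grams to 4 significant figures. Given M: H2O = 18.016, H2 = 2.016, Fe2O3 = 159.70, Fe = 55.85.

n(Fe2O3) = 178.3 / 159.70 = 1.1165 mol.
Reaction (1): Fe2O3→Fe ratio 1:2 ⇒ n(Fe) = 2.2329 mol.
Reaction (2): Fe→H2 ratio 1:1 ⇒ n(H2) = 2.2329 mol.
Reaction (3): H2→H2O ratio 2:2 ⇒ n(H2O) = 2.2329 mol.
Mass of H2O = 2.2329 × 18.016 = 40.229 g.

40.23 g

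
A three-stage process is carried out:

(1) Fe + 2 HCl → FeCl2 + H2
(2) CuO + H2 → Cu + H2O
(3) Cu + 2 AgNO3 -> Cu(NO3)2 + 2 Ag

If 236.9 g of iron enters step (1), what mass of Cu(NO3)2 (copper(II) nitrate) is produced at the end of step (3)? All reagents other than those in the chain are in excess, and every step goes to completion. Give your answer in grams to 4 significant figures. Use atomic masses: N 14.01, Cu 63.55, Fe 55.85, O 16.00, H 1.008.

M(Fe) = 55.85 g/mol.
M(Cu(NO3)2) = 63.55 + 2(14.01) + 6(16.00) = 187.57 g/mol.
n(Fe) = 236.9 / 55.85 = 4.2417 mol.
Reaction (1): Fe→H2 ratio 1:1 ⇒ n(H2) = 4.2417 mol.
Reaction (2): H2→Cu ratio 1:1 ⇒ n(Cu) = 4.2417 mol.
Reaction (3): Cu→Cu(NO3)2 ratio 1:1 ⇒ n(Cu(NO3)2) = 4.2417 mol.
Mass of Cu(NO3)2 = 4.2417 × 187.57 = 795.62 g.

795.6 g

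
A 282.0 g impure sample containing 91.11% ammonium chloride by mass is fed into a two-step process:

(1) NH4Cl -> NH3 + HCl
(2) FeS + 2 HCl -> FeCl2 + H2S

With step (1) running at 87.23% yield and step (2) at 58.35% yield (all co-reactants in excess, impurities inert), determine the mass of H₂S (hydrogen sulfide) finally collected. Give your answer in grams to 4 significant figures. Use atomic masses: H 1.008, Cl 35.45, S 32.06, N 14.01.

41.65 g

Pure NH4Cl = 282.0 × 0.9111 = 256.93 g.
M(NH4Cl) = 14.01 + 4(1.008) + 35.45 = 53.492 g/mol.
M(H2S) = 2(1.008) + 32.06 = 34.076 g/mol.
n(NH4Cl) = 256.93 / 53.492 = 4.8032 mol.
Step 1 (NH4Cl:HCl = 1:1): theoretical n(HCl) = 4.8032 mol; at 87.23% yield, n(HCl) = 4.1898 mol.
Step 2 (HCl:H2S = 2:1): theoretical n(H2S) = 2.0949 mol, so theoretical mass = 2.0949 × 34.076 = 71.386 g.
At 58.35% yield, actual mass of H2S = 71.386 × 0.5835 = 41.654 g.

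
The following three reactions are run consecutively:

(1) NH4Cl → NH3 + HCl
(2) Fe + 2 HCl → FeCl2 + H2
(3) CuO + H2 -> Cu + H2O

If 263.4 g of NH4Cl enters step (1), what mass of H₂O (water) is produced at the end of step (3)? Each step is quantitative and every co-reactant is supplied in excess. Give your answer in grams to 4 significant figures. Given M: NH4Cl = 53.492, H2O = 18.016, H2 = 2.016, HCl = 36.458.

44.36 g

n(NH4Cl) = 263.4 / 53.492 = 4.9241 mol.
Reaction (1): NH4Cl→HCl ratio 1:1 ⇒ n(HCl) = 4.9241 mol.
Reaction (2): HCl→H2 ratio 2:1 ⇒ n(H2) = 2.4621 mol.
Reaction (3): H2→H2O ratio 1:1 ⇒ n(H2O) = 2.4621 mol.
Mass of H2O = 2.4621 × 18.016 = 44.356 g.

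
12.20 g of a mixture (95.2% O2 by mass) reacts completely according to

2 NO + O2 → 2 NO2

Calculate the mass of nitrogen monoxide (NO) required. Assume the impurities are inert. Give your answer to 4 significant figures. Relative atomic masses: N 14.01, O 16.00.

Mass of pure O2 = 12.20 g × 0.952 = 11.614 g.
M(O2) = 2(16.00) = 32.00 g/mol.
M(NO) = 14.01 + 16.00 = 30.01 g/mol.
n(O2) = 11.614 g / 32.00 g/mol = 0.36295 mol.
From the equation the O2:NO mole ratio is 1:2, so n(NO) = 0.36295 × 2/1 = 0.72590 mol.
Mass of NO = 0.72590 mol × 30.01 g/mol = 21.784 g.

21.78 g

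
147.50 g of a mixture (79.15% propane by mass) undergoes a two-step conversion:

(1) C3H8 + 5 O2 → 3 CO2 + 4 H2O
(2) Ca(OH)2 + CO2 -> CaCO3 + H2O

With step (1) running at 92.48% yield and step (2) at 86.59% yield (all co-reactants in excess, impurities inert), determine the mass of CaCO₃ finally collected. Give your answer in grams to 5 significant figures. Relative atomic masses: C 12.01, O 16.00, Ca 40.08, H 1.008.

636.64 g

Pure C3H8 = 147.50 × 0.7915 = 116.746 g.
M(C3H8) = 3(12.01) + 8(1.008) = 44.094 g/mol.
M(CaCO3) = 40.08 + 12.01 + 3(16.00) = 100.09 g/mol.
n(C3H8) = 116.746 / 44.094 = 2.64767 mol.
Step 1 (C3H8:CO2 = 1:3): theoretical n(CO2) = 7.94300 mol; at 92.48% yield, n(CO2) = 7.34569 mol.
Step 2 (CO2:CaCO3 = 1:1): theoretical n(CaCO3) = 7.34569 mol, so theoretical mass = 7.34569 × 100.09 = 735.230 g.
At 86.59% yield, actual mass of CaCO3 = 735.230 × 0.8659 = 636.636 g.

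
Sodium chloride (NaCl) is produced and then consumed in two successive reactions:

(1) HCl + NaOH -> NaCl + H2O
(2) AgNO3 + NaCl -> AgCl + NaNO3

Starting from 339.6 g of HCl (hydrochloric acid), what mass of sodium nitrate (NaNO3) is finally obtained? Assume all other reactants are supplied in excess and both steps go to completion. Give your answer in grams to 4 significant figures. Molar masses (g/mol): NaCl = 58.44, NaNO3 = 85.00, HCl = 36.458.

791.8 g

n(HCl) = 339.60 / 36.458 = 9.3148 mol.
Step 1 gives a 1:1 ratio of HCl to NaCl, so n(NaCl) = 9.3148 mol.
In step 2 the NaCl:NaNO3 ratio is 1:1, so n(NaNO3) = 9.3148 mol.
Mass of NaNO3 = 9.3148 × 85.00 = 791.76 g.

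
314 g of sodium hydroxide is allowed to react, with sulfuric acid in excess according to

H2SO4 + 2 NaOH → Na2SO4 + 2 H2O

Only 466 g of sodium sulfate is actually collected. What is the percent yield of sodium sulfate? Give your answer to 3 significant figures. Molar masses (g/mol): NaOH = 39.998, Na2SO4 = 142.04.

n(NaOH) = 314.0 g / 39.998 g/mol = 7.850 mol.
From the equation the NaOH:Na2SO4 mole ratio is 2:1, so n(Na2SO4) = 7.850 × 1/2 = 3.925 mol.
Mass of Na2SO4 = 3.925 mol × 142.04 g/mol = 557.5 g.
This is the theoretical yield. Percent yield = 466 g / 557.5 g × 100% = 83.58%.

83.6 %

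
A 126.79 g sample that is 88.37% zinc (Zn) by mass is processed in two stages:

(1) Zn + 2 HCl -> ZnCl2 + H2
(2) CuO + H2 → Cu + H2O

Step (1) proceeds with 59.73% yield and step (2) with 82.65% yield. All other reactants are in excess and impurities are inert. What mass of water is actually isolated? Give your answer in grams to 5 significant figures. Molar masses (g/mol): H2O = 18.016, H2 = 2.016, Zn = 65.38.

Pure Zn = 126.79 × 0.8837 = 112.044 g.
n(Zn) = 112.044 / 65.38 = 1.71374 mol.
Step 1 (Zn:H2 = 1:1): theoretical n(H2) = 1.71374 mol; at 59.73% yield, n(H2) = 1.02362 mol.
Step 2 (H2:H2O = 1:1): theoretical n(H2O) = 1.02362 mol, so theoretical mass = 1.02362 × 18.016 = 18.4415 g.
At 82.65% yield, actual mass of H2O = 18.4415 × 0.8265 = 15.2419 g.

15.242 g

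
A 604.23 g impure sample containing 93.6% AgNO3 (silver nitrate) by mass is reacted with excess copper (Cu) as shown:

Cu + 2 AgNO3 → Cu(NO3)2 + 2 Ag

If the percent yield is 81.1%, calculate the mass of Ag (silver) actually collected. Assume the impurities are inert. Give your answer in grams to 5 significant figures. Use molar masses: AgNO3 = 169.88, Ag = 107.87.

Pure AgNO3 available = 604.23 g × 0.936 = 565.559 g.
n(AgNO3) = 565.559 g / 169.88 g/mol = 3.32917 mol.
From the equation the AgNO3:Ag mole ratio is 2:2, so n(Ag) = 3.32917 × 2/2 = 3.32917 mol.
Mass of Ag = 3.32917 mol × 107.87 g/mol = 359.117 g.
Actual mass collected = 359.117 g × 0.811 = 291.244 g.

291.24 g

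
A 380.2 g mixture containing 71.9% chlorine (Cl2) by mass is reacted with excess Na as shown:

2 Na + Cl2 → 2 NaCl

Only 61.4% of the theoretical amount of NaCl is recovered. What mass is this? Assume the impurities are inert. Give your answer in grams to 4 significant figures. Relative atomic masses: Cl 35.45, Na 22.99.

Pure Cl2 available = 380.2 g × 0.719 = 273.36 g.
M(Cl2) = 2(35.45) = 70.90 g/mol.
M(NaCl) = 22.99 + 35.45 = 58.44 g/mol.
n(Cl2) = 273.36 g / 70.90 g/mol = 3.8556 mol.
From the equation the Cl2:NaCl mole ratio is 1:2, so n(NaCl) = 3.8556 × 2/1 = 7.7112 mol.
Mass of NaCl = 7.7112 mol × 58.44 g/mol = 450.65 g.
Actual mass collected = 450.65 g × 0.614 = 276.70 g.

276.7 g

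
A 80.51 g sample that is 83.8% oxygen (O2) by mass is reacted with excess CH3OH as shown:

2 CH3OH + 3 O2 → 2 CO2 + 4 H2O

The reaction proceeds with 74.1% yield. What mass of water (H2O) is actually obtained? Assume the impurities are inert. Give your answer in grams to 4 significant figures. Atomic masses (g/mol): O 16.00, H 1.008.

37.53 g

Pure O2 available = 80.51 g × 0.838 = 67.467 g.
M(O2) = 2(16.00) = 32.00 g/mol.
M(H2O) = 2(1.008) + 16.00 = 18.016 g/mol.
n(O2) = 67.467 g / 32.00 g/mol = 2.1084 mol.
From the equation the O2:H2O mole ratio is 3:4, so n(H2O) = 2.1084 × 4/3 = 2.8111 mol.
Mass of H2O = 2.8111 mol × 18.016 g/mol = 50.646 g.
Actual mass collected = 50.646 g × 0.741 = 37.528 g.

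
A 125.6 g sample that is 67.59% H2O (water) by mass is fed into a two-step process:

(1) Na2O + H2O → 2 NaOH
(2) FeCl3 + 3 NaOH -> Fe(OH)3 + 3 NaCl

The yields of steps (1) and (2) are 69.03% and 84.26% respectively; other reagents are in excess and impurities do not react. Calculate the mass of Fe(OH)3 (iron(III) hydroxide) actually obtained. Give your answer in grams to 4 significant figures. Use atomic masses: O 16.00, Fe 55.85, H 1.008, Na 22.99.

195.3 g

Pure H2O = 125.6 × 0.6759 = 84.893 g.
M(H2O) = 2(1.008) + 16.00 = 18.016 g/mol.
M(Fe(OH)3) = 55.85 + 3(16.00) + 3(1.008) = 106.874 g/mol.
n(H2O) = 84.893 / 18.016 = 4.7121 mol.
Step 1 (H2O:NaOH = 1:2): theoretical n(NaOH) = 9.4242 mol; at 69.03% yield, n(NaOH) = 6.5055 mol.
Step 2 (NaOH:Fe(OH)3 = 3:1): theoretical n(Fe(OH)3) = 2.1685 mol, so theoretical mass = 2.1685 × 106.874 = 231.76 g.
At 84.26% yield, actual mass of Fe(OH)3 = 231.76 × 0.8426 = 195.28 g.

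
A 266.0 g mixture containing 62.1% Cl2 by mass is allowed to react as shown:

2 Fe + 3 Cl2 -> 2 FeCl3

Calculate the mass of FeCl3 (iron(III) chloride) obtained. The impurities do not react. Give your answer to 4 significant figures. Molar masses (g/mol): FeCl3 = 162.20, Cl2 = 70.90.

251.9 g

Mass of pure Cl2 = 266.0 g × 0.621 = 165.19 g.
n(Cl2) = 165.19 g / 70.90 g/mol = 2.3298 mol.
From the equation the Cl2:FeCl3 mole ratio is 3:2, so n(FeCl3) = 2.3298 × 2/3 = 1.5532 mol.
Mass of FeCl3 = 1.5532 mol × 162.20 g/mol = 251.93 g.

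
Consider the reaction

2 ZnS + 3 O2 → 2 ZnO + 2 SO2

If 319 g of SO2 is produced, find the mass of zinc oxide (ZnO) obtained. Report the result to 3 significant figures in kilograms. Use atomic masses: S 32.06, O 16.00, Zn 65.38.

0.405 kg

M(SO2) = 32.06 + 2(16.00) = 64.06 g/mol.
M(ZnO) = 65.38 + 16.00 = 81.38 g/mol.
n(SO2) = 319.0 g / 64.06 g/mol = 4.980 mol.
From the equation the SO2:ZnO mole ratio is 2:2, so n(ZnO) = 4.980 × 2/2 = 4.980 mol.
Mass of ZnO = 4.980 mol × 81.38 g/mol = 405.2 g.
Converting to kg: 405.2 g = 0.405 kg.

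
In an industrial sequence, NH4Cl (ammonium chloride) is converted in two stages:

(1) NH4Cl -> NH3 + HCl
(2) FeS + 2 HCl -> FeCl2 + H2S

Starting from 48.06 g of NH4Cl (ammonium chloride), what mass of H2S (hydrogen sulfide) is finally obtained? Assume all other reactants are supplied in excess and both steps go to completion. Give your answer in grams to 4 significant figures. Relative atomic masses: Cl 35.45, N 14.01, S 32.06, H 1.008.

M(NH4Cl) = 14.01 + 4(1.008) + 35.45 = 53.492 g/mol.
M(H2S) = 2(1.008) + 32.06 = 34.076 g/mol.
n(NH4Cl) = 48.060 / 53.492 = 0.89845 mol.
Step 1 gives a 1:1 ratio of NH4Cl to HCl, so n(HCl) = 0.89845 mol.
In step 2 the HCl:H2S ratio is 2:1, so n(H2S) = 0.44923 mol.
Mass of H2S = 0.44923 × 34.076 = 15.308 g.

15.31 g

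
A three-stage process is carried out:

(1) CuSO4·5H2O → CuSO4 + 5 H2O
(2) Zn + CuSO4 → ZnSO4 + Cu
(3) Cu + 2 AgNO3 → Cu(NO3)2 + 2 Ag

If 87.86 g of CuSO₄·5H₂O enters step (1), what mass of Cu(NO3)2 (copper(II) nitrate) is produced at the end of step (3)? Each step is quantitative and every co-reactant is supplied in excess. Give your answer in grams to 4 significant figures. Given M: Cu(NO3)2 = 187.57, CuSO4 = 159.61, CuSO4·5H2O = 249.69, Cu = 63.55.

n(CuSO4·5H2O) = 87.86 / 249.69 = 0.35188 mol.
Reaction (1): CuSO4·5H2O→CuSO4 ratio 1:1 ⇒ n(CuSO4) = 0.35188 mol.
Reaction (2): CuSO4→Cu ratio 1:1 ⇒ n(Cu) = 0.35188 mol.
Reaction (3): Cu→Cu(NO3)2 ratio 1:1 ⇒ n(Cu(NO3)2) = 0.35188 mol.
Mass of Cu(NO3)2 = 0.35188 × 187.57 = 66.001 g.

66.00 g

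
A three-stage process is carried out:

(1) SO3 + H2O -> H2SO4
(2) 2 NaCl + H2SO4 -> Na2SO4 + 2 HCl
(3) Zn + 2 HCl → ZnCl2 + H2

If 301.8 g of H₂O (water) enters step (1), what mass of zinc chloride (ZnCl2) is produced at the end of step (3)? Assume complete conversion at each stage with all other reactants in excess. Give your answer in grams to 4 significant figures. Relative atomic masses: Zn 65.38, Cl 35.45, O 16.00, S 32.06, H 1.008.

2283 g

M(H2O) = 2(1.008) + 16.00 = 18.016 g/mol.
M(ZnCl2) = 65.38 + 2(35.45) = 136.28 g/mol.
n(H2O) = 301.8 / 18.016 = 16.752 mol.
Reaction (1): H2O→H2SO4 ratio 1:1 ⇒ n(H2SO4) = 16.752 mol.
Reaction (2): H2SO4→HCl ratio 1:2 ⇒ n(HCl) = 33.504 mol.
Reaction (3): HCl→ZnCl2 ratio 2:1 ⇒ n(ZnCl2) = 16.752 mol.
Mass of ZnCl2 = 16.752 × 136.28 = 2282.9 g.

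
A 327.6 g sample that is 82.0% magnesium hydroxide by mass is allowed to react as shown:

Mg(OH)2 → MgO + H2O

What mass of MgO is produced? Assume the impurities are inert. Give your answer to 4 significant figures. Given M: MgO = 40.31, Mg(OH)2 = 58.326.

185.7 g

Mass of pure Mg(OH)2 = 327.6 g × 0.820 = 268.63 g.
n(Mg(OH)2) = 268.63 g / 58.326 g/mol = 4.6057 mol.
From the equation the Mg(OH)2:MgO mole ratio is 1:1, so n(MgO) = 4.6057 × 1/1 = 4.6057 mol.
Mass of MgO = 4.6057 mol × 40.31 g/mol = 185.66 g.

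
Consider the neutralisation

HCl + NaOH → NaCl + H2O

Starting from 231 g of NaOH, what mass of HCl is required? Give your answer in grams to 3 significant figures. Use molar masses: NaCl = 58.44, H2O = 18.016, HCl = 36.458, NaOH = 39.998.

n(NaOH) = 231.0 g / 39.998 g/mol = 5.775 mol.
From the equation the NaOH:HCl mole ratio is 1:1, so n(HCl) = 5.775 × 1/1 = 5.775 mol.
Mass of HCl = 5.775 mol × 36.458 g/mol = 210.6 g.

211 g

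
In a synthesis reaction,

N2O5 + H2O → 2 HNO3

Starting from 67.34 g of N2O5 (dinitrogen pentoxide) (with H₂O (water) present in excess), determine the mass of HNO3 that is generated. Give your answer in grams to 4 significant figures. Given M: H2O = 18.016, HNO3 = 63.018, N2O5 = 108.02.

n(N2O5) = 67.340 g / 108.02 g/mol = 0.62340 mol.
From the equation the N2O5:HNO3 mole ratio is 1:2, so n(HNO3) = 0.62340 × 2/1 = 1.2468 mol.
Mass of HNO3 = 1.2468 mol × 63.018 g/mol = 78.571 g.

78.57 g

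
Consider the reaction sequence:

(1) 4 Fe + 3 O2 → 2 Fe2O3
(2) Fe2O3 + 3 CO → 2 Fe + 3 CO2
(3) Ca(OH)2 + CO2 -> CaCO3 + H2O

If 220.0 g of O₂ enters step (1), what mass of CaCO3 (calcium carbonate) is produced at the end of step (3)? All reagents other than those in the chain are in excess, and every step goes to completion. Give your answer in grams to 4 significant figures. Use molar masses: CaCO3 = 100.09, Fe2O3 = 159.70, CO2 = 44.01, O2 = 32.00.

n(O2) = 220.0 / 32.00 = 6.8750 mol.
Reaction (1): O2→Fe2O3 ratio 3:2 ⇒ n(Fe2O3) = 4.5833 mol.
Reaction (2): Fe2O3→CO2 ratio 1:3 ⇒ n(CO2) = 13.750 mol.
Reaction (3): CO2→CaCO3 ratio 1:1 ⇒ n(CaCO3) = 13.750 mol.
Mass of CaCO3 = 13.750 × 100.09 = 1376.2 g.

1376 g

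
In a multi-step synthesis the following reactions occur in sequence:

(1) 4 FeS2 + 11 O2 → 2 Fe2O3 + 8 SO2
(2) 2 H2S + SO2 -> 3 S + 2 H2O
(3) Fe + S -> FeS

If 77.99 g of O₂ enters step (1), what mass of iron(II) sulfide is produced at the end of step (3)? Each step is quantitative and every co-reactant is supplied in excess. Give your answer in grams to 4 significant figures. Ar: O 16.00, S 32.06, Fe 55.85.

M(O2) = 2(16.00) = 32.00 g/mol.
M(FeS) = 55.85 + 32.06 = 87.91 g/mol.
n(O2) = 77.99 / 32.00 = 2.4372 mol.
Reaction (1): O2→SO2 ratio 11:8 ⇒ n(SO2) = 1.7725 mol.
Reaction (2): SO2→S ratio 1:3 ⇒ n(S) = 5.3175 mol.
Reaction (3): S→FeS ratio 1:1 ⇒ n(FeS) = 5.3175 mol.
Mass of FeS = 5.3175 × 87.91 = 467.46 g.

467.5 g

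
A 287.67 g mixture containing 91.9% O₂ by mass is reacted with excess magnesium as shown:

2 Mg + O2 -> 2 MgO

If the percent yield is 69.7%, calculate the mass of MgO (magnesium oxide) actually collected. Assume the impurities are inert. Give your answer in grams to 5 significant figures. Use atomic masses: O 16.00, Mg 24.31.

Pure O2 available = 287.67 g × 0.919 = 264.369 g.
M(O2) = 2(16.00) = 32.00 g/mol.
M(MgO) = 24.31 + 16.00 = 40.31 g/mol.
n(O2) = 264.369 g / 32.00 g/mol = 8.26152 mol.
From the equation the O2:MgO mole ratio is 1:2, so n(MgO) = 8.26152 × 2/1 = 16.5230 mol.
Mass of MgO = 16.5230 mol × 40.31 g/mol = 666.044 g.
Actual mass collected = 666.044 g × 0.697 = 464.233 g.

464.23 g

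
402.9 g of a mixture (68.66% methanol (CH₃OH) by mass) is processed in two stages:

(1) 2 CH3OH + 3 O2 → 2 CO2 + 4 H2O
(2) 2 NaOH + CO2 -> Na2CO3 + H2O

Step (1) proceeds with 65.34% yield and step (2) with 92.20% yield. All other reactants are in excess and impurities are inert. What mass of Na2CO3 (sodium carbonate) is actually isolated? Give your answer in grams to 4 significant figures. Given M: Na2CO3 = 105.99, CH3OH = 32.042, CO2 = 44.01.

551.3 g

Pure CH3OH = 402.9 × 0.6866 = 276.63 g.
n(CH3OH) = 276.63 / 32.042 = 8.6334 mol.
Step 1 (CH3OH:CO2 = 2:2): theoretical n(CO2) = 8.6334 mol; at 65.34% yield, n(CO2) = 5.6411 mol.
Step 2 (CO2:Na2CO3 = 1:1): theoretical n(Na2CO3) = 5.6411 mol, so theoretical mass = 5.6411 × 105.99 = 597.90 g.
At 92.20% yield, actual mass of Na2CO3 = 597.90 × 0.9220 = 551.26 g.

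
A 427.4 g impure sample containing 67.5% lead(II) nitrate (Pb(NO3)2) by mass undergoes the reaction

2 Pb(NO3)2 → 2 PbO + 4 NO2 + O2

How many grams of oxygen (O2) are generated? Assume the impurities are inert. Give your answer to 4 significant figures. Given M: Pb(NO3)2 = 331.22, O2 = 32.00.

Mass of pure Pb(NO3)2 = 427.4 g × 0.675 = 288.50 g.
n(Pb(NO3)2) = 288.50 g / 331.22 g/mol = 0.87101 mol.
From the equation the Pb(NO3)2:O2 mole ratio is 2:1, so n(O2) = 0.87101 × 1/2 = 0.43550 mol.
Mass of O2 = 0.43550 mol × 32.00 g/mol = 13.936 g.

13.94 g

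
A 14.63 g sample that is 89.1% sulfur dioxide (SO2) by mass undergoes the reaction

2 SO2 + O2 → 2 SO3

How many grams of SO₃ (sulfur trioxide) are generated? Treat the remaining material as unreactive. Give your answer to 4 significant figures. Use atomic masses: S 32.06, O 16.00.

Mass of pure SO2 = 14.63 g × 0.891 = 13.035 g.
M(SO2) = 32.06 + 2(16.00) = 64.06 g/mol.
M(SO3) = 32.06 + 3(16.00) = 80.06 g/mol.
n(SO2) = 13.035 g / 64.06 g/mol = 0.20349 mol.
From the equation the SO2:SO3 mole ratio is 2:2, so n(SO3) = 0.20349 × 2/2 = 0.20349 mol.
Mass of SO3 = 0.20349 mol × 80.06 g/mol = 16.291 g.

16.29 g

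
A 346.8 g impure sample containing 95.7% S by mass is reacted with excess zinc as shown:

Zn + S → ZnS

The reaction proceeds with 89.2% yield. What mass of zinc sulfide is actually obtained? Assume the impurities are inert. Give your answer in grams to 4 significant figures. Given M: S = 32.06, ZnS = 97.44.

899.8 g

Pure S available = 346.8 g × 0.957 = 331.89 g.
n(S) = 331.89 g / 32.06 g/mol = 10.352 mol.
From the equation the S:ZnS mole ratio is 1:1, so n(ZnS) = 10.352 × 1/1 = 10.352 mol.
Mass of ZnS = 10.352 mol × 97.44 g/mol = 1008.7 g.
Actual mass collected = 1008.7 g × 0.892 = 899.77 g.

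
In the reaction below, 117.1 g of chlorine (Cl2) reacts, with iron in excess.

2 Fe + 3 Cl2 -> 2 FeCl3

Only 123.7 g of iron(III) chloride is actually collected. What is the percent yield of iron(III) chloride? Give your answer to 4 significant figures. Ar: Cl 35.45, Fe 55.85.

M(Cl2) = 2(35.45) = 70.90 g/mol.
M(FeCl3) = 55.85 + 3(35.45) = 162.20 g/mol.
n(Cl2) = 117.10 g / 70.90 g/mol = 1.6516 mol.
From the equation the Cl2:FeCl3 mole ratio is 3:2, so n(FeCl3) = 1.6516 × 2/3 = 1.1011 mol.
Mass of FeCl3 = 1.1011 mol × 162.20 g/mol = 178.60 g.
This is the theoretical yield. Percent yield = 123.7 g / 178.60 g × 100% = 69.263%.

69.26 %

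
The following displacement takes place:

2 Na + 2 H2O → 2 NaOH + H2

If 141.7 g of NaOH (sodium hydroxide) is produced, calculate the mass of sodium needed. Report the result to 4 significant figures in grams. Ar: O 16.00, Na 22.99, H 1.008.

81.45 g

M(NaOH) = 22.99 + 16.00 + 1.008 = 39.998 g/mol.
M(Na) = 22.99 g/mol.
n(NaOH) = 141.70 g / 39.998 g/mol = 3.5427 mol.
From the equation the NaOH:Na mole ratio is 2:2, so n(Na) = 3.5427 × 2/2 = 3.5427 mol.
Mass of Na = 3.5427 mol × 22.99 g/mol = 81.446 g.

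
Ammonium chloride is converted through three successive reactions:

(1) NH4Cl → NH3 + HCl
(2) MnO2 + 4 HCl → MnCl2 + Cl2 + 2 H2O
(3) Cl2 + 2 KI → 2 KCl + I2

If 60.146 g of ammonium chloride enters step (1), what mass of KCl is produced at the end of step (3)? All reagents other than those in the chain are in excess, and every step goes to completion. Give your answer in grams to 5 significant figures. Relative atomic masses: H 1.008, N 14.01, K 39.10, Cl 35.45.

M(NH4Cl) = 14.01 + 4(1.008) + 35.45 = 53.492 g/mol.
M(KCl) = 39.10 + 35.45 = 74.55 g/mol.
n(NH4Cl) = 60.146 / 53.492 = 1.12439 mol.
Reaction (1): NH4Cl→HCl ratio 1:1 ⇒ n(HCl) = 1.12439 mol.
Reaction (2): HCl→Cl2 ratio 4:1 ⇒ n(Cl2) = 0.281098 mol.
Reaction (3): Cl2→KCl ratio 1:2 ⇒ n(KCl) = 0.562196 mol.
Mass of KCl = 0.562196 × 74.55 = 41.9117 g.

41.912 g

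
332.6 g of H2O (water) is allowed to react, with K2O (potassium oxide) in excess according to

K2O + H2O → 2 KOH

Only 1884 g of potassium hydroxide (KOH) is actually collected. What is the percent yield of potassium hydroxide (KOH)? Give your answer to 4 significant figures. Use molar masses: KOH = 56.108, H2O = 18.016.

n(H2O) = 332.60 g / 18.016 g/mol = 18.461 mol.
From the equation the H2O:KOH mole ratio is 1:2, so n(KOH) = 18.461 × 2/1 = 36.923 mol.
Mass of KOH = 36.923 mol × 56.108 g/mol = 2071.7 g.
This is the theoretical yield. Percent yield = 1884 g / 2071.7 g × 100% = 90.942%.

90.94 %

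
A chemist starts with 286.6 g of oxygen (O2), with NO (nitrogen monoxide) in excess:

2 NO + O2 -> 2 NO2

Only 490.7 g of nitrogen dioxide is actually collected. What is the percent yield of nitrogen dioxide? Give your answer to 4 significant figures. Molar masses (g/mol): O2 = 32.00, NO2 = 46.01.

n(O2) = 286.60 g / 32.00 g/mol = 8.9563 mol.
From the equation the O2:NO2 mole ratio is 1:2, so n(NO2) = 8.9563 × 2/1 = 17.913 mol.
Mass of NO2 = 17.913 mol × 46.01 g/mol = 824.15 g.
This is the theoretical yield. Percent yield = 490.7 g / 824.15 g × 100% = 59.540%.

59.54 %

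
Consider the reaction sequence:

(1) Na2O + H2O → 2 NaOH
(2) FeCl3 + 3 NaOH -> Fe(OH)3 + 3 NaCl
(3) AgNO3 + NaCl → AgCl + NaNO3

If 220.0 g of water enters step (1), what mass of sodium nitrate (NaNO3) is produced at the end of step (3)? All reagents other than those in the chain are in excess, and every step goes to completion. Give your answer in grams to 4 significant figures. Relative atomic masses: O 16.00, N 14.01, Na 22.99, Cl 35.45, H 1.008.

2076 g

M(H2O) = 2(1.008) + 16.00 = 18.016 g/mol.
M(NaNO3) = 22.99 + 14.01 + 3(16.00) = 85.00 g/mol.
n(H2O) = 220.0 / 18.016 = 12.211 mol.
Reaction (1): H2O→NaOH ratio 1:2 ⇒ n(NaOH) = 24.423 mol.
Reaction (2): NaOH→NaCl ratio 3:3 ⇒ n(NaCl) = 24.423 mol.
Reaction (3): NaCl→NaNO3 ratio 1:1 ⇒ n(NaNO3) = 24.423 mol.
Mass of NaNO3 = 24.423 × 85.00 = 2075.9 g.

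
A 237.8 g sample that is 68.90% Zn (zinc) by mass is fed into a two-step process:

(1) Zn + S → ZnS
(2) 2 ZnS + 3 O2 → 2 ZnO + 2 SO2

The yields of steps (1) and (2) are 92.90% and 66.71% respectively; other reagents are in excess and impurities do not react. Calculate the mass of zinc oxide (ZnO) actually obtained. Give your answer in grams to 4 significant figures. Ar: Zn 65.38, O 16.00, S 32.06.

Pure Zn = 237.8 × 0.6890 = 163.84 g.
M(Zn) = 65.38 g/mol.
M(ZnO) = 65.38 + 16.00 = 81.38 g/mol.
n(Zn) = 163.84 / 65.38 = 2.5060 mol.
Step 1 (Zn:ZnS = 1:1): theoretical n(ZnS) = 2.5060 mol; at 92.90% yield, n(ZnS) = 2.3281 mol.
Step 2 (ZnS:ZnO = 2:2): theoretical n(ZnO) = 2.3281 mol, so theoretical mass = 2.3281 × 81.38 = 189.46 g.
At 66.71% yield, actual mass of ZnO = 189.46 × 0.6671 = 126.39 g.

126.4 g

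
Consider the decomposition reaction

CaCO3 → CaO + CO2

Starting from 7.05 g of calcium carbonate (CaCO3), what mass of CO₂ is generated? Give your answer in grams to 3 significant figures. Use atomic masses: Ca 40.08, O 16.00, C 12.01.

3.10 g

M(CaCO3) = 40.08 + 12.01 + 3(16.00) = 100.09 g/mol.
M(CO2) = 12.01 + 2(16.00) = 44.01 g/mol.
n(CaCO3) = 7.050 g / 100.09 g/mol = 0.07044 mol.
From the equation the CaCO3:CO2 mole ratio is 1:1, so n(CO2) = 0.07044 × 1/1 = 0.07044 mol.
Mass of CO2 = 0.07044 mol × 44.01 g/mol = 3.100 g.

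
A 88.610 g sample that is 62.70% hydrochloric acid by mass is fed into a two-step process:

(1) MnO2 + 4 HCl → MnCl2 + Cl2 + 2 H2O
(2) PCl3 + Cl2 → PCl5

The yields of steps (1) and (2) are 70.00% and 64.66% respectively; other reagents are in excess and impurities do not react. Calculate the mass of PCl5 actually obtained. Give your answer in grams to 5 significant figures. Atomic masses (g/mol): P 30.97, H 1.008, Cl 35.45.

35.905 g

Pure HCl = 88.610 × 0.6270 = 55.5585 g.
M(HCl) = 1.008 + 35.45 = 36.458 g/mol.
M(PCl5) = 30.97 + 5(35.45) = 208.22 g/mol.
n(HCl) = 55.5585 / 36.458 = 1.52390 mol.
Step 1 (HCl:Cl2 = 4:1): theoretical n(Cl2) = 0.380976 mol; at 70.00% yield, n(Cl2) = 0.266683 mol.
Step 2 (Cl2:PCl5 = 1:1): theoretical n(PCl5) = 0.266683 mol, so theoretical mass = 0.266683 × 208.22 = 55.5288 g.
At 64.66% yield, actual mass of PCl5 = 55.5288 × 0.6466 = 35.9049 g.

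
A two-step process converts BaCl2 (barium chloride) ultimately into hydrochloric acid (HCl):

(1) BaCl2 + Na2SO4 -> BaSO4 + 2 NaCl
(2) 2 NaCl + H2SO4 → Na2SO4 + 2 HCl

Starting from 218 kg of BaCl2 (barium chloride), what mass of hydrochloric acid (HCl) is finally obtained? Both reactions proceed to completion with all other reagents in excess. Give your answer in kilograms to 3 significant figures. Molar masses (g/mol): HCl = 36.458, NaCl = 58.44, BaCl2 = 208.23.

76.3 kg

218 kg = 218000 g.
n(BaCl2) = 218000 / 208.23 = 1047 mol.
Step 1 gives a 1:2 ratio of BaCl2 to NaCl, so n(NaCl) = 2094 mol.
In step 2 the NaCl:HCl ratio is 2:2, so n(HCl) = 2094 mol.
Mass of HCl = 2094 × 36.458 = 76340 g = 76.3 kg.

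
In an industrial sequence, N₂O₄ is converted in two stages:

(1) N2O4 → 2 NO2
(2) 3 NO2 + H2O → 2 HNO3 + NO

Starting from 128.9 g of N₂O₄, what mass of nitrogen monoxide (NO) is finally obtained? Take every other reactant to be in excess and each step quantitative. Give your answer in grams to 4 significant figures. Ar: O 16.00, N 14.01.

28.02 g

M(N2O4) = 2(14.01) + 4(16.00) = 92.02 g/mol.
M(NO) = 14.01 + 16.00 = 30.01 g/mol.
n(N2O4) = 128.90 / 92.02 = 1.4008 mol.
Step 1 gives a 1:2 ratio of N2O4 to NO2, so n(NO2) = 2.8016 mol.
In step 2 the NO2:NO ratio is 3:1, so n(NO) = 0.93385 mol.
Mass of NO = 0.93385 × 30.01 = 28.025 g.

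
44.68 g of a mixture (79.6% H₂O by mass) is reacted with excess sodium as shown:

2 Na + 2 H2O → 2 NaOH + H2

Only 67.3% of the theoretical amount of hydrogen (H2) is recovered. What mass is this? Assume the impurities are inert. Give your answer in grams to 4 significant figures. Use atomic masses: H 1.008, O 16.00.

Pure H2O available = 44.68 g × 0.796 = 35.565 g.
M(H2O) = 2(1.008) + 16.00 = 18.016 g/mol.
M(H2) = 2(1.008) = 2.016 g/mol.
n(H2O) = 35.565 g / 18.016 g/mol = 1.9741 mol.
From the equation the H2O:H2 mole ratio is 2:1, so n(H2) = 1.9741 × 1/2 = 0.98705 mol.
Mass of H2 = 0.98705 mol × 2.016 g/mol = 1.9899 g.
Actual mass collected = 1.9899 g × 0.673 = 1.3392 g.

1.339 g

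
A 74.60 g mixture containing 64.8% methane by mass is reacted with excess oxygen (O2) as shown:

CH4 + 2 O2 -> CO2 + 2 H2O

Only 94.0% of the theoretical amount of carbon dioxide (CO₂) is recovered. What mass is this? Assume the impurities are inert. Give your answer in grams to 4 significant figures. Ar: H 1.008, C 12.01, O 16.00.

Pure CH4 available = 74.60 g × 0.648 = 48.341 g.
M(CH4) = 12.01 + 4(1.008) = 16.042 g/mol.
M(CO2) = 12.01 + 2(16.00) = 44.01 g/mol.
n(CH4) = 48.341 g / 16.042 g/mol = 3.0134 mol.
From the equation the CH4:CO2 mole ratio is 1:1, so n(CO2) = 3.0134 × 1/1 = 3.0134 mol.
Mass of CO2 = 3.0134 mol × 44.01 g/mol = 132.62 g.
Actual mass collected = 132.62 g × 0.940 = 124.66 g.

124.7 g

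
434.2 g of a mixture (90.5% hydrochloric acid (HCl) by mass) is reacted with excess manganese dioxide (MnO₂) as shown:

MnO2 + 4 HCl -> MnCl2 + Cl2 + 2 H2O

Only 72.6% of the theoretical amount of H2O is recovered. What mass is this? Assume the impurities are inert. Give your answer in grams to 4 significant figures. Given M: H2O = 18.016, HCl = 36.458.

70.49 g

Pure HCl available = 434.2 g × 0.905 = 392.95 g.
n(HCl) = 392.95 g / 36.458 g/mol = 10.778 mol.
From the equation the HCl:H2O mole ratio is 4:2, so n(H2O) = 10.778 × 2/4 = 5.3891 mol.
Mass of H2O = 5.3891 mol × 18.016 g/mol = 97.090 g.
Actual mass collected = 97.090 g × 0.726 = 70.487 g.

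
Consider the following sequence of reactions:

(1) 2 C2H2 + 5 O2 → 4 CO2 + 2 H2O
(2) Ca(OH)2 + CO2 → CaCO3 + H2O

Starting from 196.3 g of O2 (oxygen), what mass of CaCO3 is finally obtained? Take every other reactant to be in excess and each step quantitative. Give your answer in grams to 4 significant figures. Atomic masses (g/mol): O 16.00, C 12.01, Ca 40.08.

M(O2) = 2(16.00) = 32.00 g/mol.
M(CaCO3) = 40.08 + 12.01 + 3(16.00) = 100.09 g/mol.
n(O2) = 196.30 / 32.00 = 6.1344 mol.
Step 1 gives a 5:4 ratio of O2 to CO2, so n(CO2) = 4.9075 mol.
In step 2 the CO2:CaCO3 ratio is 1:1, so n(CaCO3) = 4.9075 mol.
Mass of CaCO3 = 4.9075 × 100.09 = 491.19 g.

491.2 g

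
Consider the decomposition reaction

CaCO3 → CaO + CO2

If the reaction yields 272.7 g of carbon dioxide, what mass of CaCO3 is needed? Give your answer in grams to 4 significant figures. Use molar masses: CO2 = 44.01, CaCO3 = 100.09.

n(CO2) = 272.70 g / 44.01 g/mol = 6.1963 mol.
From the equation the CO2:CaCO3 mole ratio is 1:1, so n(CaCO3) = 6.1963 × 1/1 = 6.1963 mol.
Mass of CaCO3 = 6.1963 mol × 100.09 g/mol = 620.19 g.

620.2 g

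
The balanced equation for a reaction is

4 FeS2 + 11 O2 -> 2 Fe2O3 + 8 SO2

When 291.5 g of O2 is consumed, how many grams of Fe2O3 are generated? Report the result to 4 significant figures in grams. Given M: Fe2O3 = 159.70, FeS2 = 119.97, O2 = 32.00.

n(O2) = 291.50 g / 32.00 g/mol = 9.1094 mol.
From the equation the O2:Fe2O3 mole ratio is 11:2, so n(Fe2O3) = 9.1094 × 2/11 = 1.6562 mol.
Mass of Fe2O3 = 1.6562 mol × 159.70 g/mol = 264.50 g.

264.5 g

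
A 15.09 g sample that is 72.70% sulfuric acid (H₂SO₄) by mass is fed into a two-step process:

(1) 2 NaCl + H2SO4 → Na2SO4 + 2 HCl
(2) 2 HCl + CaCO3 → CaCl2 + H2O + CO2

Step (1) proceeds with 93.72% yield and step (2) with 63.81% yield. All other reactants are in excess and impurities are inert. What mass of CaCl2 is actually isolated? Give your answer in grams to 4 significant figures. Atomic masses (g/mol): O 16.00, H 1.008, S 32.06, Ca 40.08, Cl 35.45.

7.424 g

Pure H2SO4 = 15.09 × 0.7270 = 10.970 g.
M(H2SO4) = 2(1.008) + 32.06 + 4(16.00) = 98.076 g/mol.
M(CaCl2) = 40.08 + 2(35.45) = 110.98 g/mol.
n(H2SO4) = 10.970 / 98.076 = 0.11186 mol.
Step 1 (H2SO4:HCl = 1:2): theoretical n(HCl) = 0.22371 mol; at 93.72% yield, n(HCl) = 0.20966 mol.
Step 2 (HCl:CaCl2 = 2:1): theoretical n(CaCl2) = 0.10483 mol, so theoretical mass = 0.10483 × 110.98 = 11.634 g.
At 63.81% yield, actual mass of CaCl2 = 11.634 × 0.6381 = 7.4238 g.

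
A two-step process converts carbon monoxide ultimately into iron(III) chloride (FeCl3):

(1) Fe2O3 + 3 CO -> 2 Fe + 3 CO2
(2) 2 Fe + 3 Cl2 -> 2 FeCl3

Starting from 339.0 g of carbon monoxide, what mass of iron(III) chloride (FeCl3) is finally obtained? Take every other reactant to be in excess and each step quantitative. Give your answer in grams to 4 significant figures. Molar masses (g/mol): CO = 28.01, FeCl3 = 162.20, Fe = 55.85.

n(CO) = 339.00 / 28.01 = 12.103 mol.
Step 1 gives a 3:2 ratio of CO to Fe, so n(Fe) = 8.0685 mol.
In step 2 the Fe:FeCl3 ratio is 2:2, so n(FeCl3) = 8.0685 mol.
Mass of FeCl3 = 8.0685 × 162.20 = 1308.7 g.

1309 g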